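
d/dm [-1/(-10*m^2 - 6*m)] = (-10*m - 3)/(2*m^2*(5*m + 3)^2)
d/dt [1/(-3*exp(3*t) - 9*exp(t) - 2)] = 9*(exp(2*t) + 1)*exp(t)/(3*exp(3*t) + 9*exp(t) + 2)^2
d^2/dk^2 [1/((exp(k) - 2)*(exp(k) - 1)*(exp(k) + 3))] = (9*exp(5*k) - 14*exp(3*k) - 54*exp(2*k) + 49*exp(k) + 42)*exp(k)/(exp(9*k) - 21*exp(7*k) + 18*exp(6*k) + 147*exp(5*k) - 252*exp(4*k) - 235*exp(3*k) + 882*exp(2*k) - 756*exp(k) + 216)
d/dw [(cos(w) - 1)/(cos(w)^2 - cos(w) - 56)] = (cos(w)^2 - 2*cos(w) + 57)*sin(w)/(sin(w)^2 + cos(w) + 55)^2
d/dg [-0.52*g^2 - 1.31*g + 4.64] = -1.04*g - 1.31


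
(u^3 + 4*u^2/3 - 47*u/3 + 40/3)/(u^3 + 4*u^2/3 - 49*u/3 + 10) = (3*u^2 - 11*u + 8)/(3*u^2 - 11*u + 6)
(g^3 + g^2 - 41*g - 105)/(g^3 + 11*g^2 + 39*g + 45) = (g - 7)/(g + 3)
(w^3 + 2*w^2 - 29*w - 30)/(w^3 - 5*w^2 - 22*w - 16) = (w^2 + w - 30)/(w^2 - 6*w - 16)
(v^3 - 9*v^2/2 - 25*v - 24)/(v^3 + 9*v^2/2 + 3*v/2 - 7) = (2*v^2 - 13*v - 24)/(2*v^2 + 5*v - 7)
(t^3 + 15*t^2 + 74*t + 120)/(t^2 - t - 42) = (t^2 + 9*t + 20)/(t - 7)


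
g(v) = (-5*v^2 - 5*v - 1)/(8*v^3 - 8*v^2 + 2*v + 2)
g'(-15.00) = 0.00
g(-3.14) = 0.10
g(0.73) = -3.17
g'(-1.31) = -0.06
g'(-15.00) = 0.00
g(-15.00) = 0.04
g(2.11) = -0.74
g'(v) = (-10*v - 5)/(8*v^3 - 8*v^2 + 2*v + 2) + (-24*v^2 + 16*v - 2)*(-5*v^2 - 5*v - 1)/(8*v^3 - 8*v^2 + 2*v + 2)^2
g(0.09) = -0.70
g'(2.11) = 0.64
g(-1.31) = 0.09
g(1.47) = -1.47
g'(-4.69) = 0.01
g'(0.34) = -4.57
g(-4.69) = 0.09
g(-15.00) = 0.04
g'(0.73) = -1.06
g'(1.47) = 1.90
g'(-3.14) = 0.01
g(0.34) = -1.58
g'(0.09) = -2.53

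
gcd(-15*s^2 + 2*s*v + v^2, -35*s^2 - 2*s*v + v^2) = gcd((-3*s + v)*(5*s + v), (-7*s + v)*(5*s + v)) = 5*s + v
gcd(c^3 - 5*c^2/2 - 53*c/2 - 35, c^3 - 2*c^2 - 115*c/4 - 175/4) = c^2 - 9*c/2 - 35/2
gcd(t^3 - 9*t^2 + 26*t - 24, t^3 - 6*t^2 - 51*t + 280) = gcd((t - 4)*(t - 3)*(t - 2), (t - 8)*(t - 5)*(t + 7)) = 1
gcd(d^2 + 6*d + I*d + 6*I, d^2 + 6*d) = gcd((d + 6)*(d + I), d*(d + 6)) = d + 6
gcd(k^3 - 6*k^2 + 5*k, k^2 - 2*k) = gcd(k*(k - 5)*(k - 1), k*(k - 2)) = k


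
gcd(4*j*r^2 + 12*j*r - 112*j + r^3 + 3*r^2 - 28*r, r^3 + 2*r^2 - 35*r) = r + 7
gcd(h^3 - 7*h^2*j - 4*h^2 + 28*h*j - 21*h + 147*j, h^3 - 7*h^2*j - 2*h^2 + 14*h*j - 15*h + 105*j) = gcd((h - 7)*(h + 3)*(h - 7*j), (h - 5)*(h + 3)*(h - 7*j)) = h^2 - 7*h*j + 3*h - 21*j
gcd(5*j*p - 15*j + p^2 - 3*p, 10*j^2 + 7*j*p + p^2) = 5*j + p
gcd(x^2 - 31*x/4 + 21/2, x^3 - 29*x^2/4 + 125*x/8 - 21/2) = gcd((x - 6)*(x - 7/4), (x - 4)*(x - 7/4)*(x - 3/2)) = x - 7/4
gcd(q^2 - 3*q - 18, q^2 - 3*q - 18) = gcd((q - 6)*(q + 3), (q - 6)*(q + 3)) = q^2 - 3*q - 18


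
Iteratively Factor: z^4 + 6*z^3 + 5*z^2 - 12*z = (z)*(z^3 + 6*z^2 + 5*z - 12) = z*(z + 4)*(z^2 + 2*z - 3) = z*(z + 3)*(z + 4)*(z - 1)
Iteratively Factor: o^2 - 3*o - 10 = (o + 2)*(o - 5)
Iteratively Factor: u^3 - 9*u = (u - 3)*(u^2 + 3*u) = (u - 3)*(u + 3)*(u)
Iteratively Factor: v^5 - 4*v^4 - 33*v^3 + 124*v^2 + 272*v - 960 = (v + 4)*(v^4 - 8*v^3 - v^2 + 128*v - 240) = (v - 5)*(v + 4)*(v^3 - 3*v^2 - 16*v + 48) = (v - 5)*(v - 3)*(v + 4)*(v^2 - 16) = (v - 5)*(v - 4)*(v - 3)*(v + 4)*(v + 4)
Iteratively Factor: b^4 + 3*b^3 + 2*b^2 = (b + 2)*(b^3 + b^2) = (b + 1)*(b + 2)*(b^2) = b*(b + 1)*(b + 2)*(b)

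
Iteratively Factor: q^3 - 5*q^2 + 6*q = (q)*(q^2 - 5*q + 6) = q*(q - 2)*(q - 3)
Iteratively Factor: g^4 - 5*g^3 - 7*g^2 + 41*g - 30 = (g - 2)*(g^3 - 3*g^2 - 13*g + 15) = (g - 2)*(g + 3)*(g^2 - 6*g + 5) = (g - 5)*(g - 2)*(g + 3)*(g - 1)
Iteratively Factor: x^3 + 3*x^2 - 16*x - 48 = (x + 3)*(x^2 - 16) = (x + 3)*(x + 4)*(x - 4)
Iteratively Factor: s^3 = (s)*(s^2) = s^2*(s)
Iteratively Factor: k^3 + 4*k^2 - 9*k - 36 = (k + 4)*(k^2 - 9) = (k + 3)*(k + 4)*(k - 3)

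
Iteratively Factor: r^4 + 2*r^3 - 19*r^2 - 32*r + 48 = (r - 4)*(r^3 + 6*r^2 + 5*r - 12) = (r - 4)*(r - 1)*(r^2 + 7*r + 12) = (r - 4)*(r - 1)*(r + 3)*(r + 4)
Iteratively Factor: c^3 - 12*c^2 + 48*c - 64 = (c - 4)*(c^2 - 8*c + 16) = (c - 4)^2*(c - 4)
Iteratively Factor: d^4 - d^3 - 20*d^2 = (d - 5)*(d^3 + 4*d^2) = d*(d - 5)*(d^2 + 4*d) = d^2*(d - 5)*(d + 4)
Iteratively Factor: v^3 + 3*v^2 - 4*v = (v - 1)*(v^2 + 4*v) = (v - 1)*(v + 4)*(v)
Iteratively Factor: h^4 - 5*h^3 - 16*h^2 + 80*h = (h + 4)*(h^3 - 9*h^2 + 20*h) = h*(h + 4)*(h^2 - 9*h + 20) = h*(h - 4)*(h + 4)*(h - 5)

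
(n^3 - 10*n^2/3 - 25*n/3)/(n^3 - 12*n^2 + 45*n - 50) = n*(3*n + 5)/(3*(n^2 - 7*n + 10))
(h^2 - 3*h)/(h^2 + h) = (h - 3)/(h + 1)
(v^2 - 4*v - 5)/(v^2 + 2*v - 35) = (v + 1)/(v + 7)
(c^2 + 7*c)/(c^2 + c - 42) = c/(c - 6)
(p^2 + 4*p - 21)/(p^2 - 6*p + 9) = (p + 7)/(p - 3)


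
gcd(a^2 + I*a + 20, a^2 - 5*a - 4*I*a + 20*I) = a - 4*I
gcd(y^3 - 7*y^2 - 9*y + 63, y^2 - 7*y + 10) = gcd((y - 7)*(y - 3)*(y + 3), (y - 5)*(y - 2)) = 1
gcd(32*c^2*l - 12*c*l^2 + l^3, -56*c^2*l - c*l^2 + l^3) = 8*c*l - l^2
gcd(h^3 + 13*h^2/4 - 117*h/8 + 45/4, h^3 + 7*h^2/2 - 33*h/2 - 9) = h + 6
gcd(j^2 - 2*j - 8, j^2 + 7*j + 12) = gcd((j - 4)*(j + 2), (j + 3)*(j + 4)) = 1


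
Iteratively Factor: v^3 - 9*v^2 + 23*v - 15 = (v - 1)*(v^2 - 8*v + 15) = (v - 3)*(v - 1)*(v - 5)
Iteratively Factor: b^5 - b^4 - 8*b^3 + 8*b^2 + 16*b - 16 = (b + 2)*(b^4 - 3*b^3 - 2*b^2 + 12*b - 8) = (b - 1)*(b + 2)*(b^3 - 2*b^2 - 4*b + 8) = (b - 2)*(b - 1)*(b + 2)*(b^2 - 4) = (b - 2)^2*(b - 1)*(b + 2)*(b + 2)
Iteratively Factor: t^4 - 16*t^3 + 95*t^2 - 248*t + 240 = (t - 4)*(t^3 - 12*t^2 + 47*t - 60) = (t - 4)*(t - 3)*(t^2 - 9*t + 20) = (t - 4)^2*(t - 3)*(t - 5)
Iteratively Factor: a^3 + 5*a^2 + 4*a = (a)*(a^2 + 5*a + 4) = a*(a + 4)*(a + 1)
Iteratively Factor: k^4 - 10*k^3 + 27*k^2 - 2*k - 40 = (k - 4)*(k^3 - 6*k^2 + 3*k + 10) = (k - 5)*(k - 4)*(k^2 - k - 2) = (k - 5)*(k - 4)*(k - 2)*(k + 1)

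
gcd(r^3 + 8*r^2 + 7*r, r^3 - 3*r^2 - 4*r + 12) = 1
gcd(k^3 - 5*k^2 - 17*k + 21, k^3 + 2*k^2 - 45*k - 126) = k^2 - 4*k - 21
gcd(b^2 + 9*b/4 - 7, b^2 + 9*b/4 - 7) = b^2 + 9*b/4 - 7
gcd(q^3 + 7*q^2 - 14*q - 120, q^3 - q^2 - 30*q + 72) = q^2 + 2*q - 24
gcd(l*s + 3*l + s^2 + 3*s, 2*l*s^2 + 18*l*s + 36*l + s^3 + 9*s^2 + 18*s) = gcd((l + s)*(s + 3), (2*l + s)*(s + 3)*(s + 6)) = s + 3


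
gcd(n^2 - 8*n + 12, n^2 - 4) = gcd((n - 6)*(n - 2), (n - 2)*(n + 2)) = n - 2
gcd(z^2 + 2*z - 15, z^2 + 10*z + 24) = 1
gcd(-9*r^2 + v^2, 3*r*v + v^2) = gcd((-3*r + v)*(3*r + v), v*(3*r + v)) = 3*r + v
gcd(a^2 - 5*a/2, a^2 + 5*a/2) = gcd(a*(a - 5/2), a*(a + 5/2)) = a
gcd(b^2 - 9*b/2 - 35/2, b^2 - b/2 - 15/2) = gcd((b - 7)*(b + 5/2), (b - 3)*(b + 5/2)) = b + 5/2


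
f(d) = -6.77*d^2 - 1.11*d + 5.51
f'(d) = -13.54*d - 1.11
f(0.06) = 5.42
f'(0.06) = -1.92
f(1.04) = -2.97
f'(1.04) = -15.19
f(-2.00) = -19.35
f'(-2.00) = 25.97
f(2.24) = -30.95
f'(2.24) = -31.44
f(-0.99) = -0.03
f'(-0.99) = 12.29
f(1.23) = -6.10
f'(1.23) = -17.76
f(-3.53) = -74.93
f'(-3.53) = 46.69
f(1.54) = -12.26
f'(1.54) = -21.96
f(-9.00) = -532.87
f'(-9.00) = 120.75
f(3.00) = -58.75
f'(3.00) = -41.73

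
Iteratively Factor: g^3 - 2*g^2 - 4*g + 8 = (g - 2)*(g^2 - 4) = (g - 2)^2*(g + 2)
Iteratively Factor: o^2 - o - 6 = (o + 2)*(o - 3)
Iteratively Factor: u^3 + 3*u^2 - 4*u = (u)*(u^2 + 3*u - 4) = u*(u - 1)*(u + 4)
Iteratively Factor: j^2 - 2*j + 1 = (j - 1)*(j - 1)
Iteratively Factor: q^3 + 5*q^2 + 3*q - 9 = (q + 3)*(q^2 + 2*q - 3) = (q + 3)^2*(q - 1)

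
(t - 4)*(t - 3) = t^2 - 7*t + 12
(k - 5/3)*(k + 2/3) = k^2 - k - 10/9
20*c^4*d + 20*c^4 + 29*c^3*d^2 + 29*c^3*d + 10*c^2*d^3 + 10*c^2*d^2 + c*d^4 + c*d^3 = (c + d)*(4*c + d)*(5*c + d)*(c*d + c)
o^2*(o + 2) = o^3 + 2*o^2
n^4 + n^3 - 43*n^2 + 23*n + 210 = (n - 5)*(n - 3)*(n + 2)*(n + 7)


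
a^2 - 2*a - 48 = (a - 8)*(a + 6)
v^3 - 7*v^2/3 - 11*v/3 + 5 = (v - 3)*(v - 1)*(v + 5/3)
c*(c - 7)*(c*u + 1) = c^3*u - 7*c^2*u + c^2 - 7*c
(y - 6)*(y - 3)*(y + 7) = y^3 - 2*y^2 - 45*y + 126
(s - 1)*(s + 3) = s^2 + 2*s - 3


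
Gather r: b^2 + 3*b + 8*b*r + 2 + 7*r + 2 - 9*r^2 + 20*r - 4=b^2 + 3*b - 9*r^2 + r*(8*b + 27)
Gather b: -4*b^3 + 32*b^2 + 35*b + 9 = -4*b^3 + 32*b^2 + 35*b + 9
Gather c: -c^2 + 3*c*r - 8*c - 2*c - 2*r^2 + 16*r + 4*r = -c^2 + c*(3*r - 10) - 2*r^2 + 20*r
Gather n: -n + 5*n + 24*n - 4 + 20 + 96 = 28*n + 112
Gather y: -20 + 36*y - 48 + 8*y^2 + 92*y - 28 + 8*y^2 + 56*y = 16*y^2 + 184*y - 96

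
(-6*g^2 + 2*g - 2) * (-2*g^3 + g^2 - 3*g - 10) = 12*g^5 - 10*g^4 + 24*g^3 + 52*g^2 - 14*g + 20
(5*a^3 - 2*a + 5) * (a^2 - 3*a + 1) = 5*a^5 - 15*a^4 + 3*a^3 + 11*a^2 - 17*a + 5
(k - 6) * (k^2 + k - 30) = k^3 - 5*k^2 - 36*k + 180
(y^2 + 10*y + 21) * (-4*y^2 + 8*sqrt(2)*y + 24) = -4*y^4 - 40*y^3 + 8*sqrt(2)*y^3 - 60*y^2 + 80*sqrt(2)*y^2 + 168*sqrt(2)*y + 240*y + 504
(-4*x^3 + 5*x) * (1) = -4*x^3 + 5*x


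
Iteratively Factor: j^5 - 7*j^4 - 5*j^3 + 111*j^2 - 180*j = (j)*(j^4 - 7*j^3 - 5*j^2 + 111*j - 180) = j*(j + 4)*(j^3 - 11*j^2 + 39*j - 45) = j*(j - 5)*(j + 4)*(j^2 - 6*j + 9) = j*(j - 5)*(j - 3)*(j + 4)*(j - 3)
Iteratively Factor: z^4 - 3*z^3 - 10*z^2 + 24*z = (z - 2)*(z^3 - z^2 - 12*z) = z*(z - 2)*(z^2 - z - 12) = z*(z - 2)*(z + 3)*(z - 4)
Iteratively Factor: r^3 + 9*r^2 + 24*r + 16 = (r + 4)*(r^2 + 5*r + 4) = (r + 4)^2*(r + 1)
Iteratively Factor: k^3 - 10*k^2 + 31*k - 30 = (k - 5)*(k^2 - 5*k + 6) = (k - 5)*(k - 2)*(k - 3)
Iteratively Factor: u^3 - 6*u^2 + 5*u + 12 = (u - 3)*(u^2 - 3*u - 4) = (u - 3)*(u + 1)*(u - 4)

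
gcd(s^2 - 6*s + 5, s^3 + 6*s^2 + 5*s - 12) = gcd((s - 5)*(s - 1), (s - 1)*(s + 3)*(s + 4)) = s - 1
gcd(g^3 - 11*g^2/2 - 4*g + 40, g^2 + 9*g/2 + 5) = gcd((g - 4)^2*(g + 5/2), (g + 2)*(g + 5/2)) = g + 5/2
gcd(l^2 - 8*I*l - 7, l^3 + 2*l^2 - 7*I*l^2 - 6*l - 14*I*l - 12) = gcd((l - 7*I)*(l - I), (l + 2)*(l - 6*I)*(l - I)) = l - I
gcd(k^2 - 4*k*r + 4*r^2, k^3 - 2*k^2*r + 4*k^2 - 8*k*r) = -k + 2*r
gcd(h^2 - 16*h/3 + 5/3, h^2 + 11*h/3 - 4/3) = h - 1/3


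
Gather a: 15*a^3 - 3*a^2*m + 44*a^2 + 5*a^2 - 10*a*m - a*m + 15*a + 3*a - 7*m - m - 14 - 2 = 15*a^3 + a^2*(49 - 3*m) + a*(18 - 11*m) - 8*m - 16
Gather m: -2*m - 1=-2*m - 1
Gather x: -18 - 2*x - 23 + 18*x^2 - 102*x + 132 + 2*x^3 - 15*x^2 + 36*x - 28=2*x^3 + 3*x^2 - 68*x + 63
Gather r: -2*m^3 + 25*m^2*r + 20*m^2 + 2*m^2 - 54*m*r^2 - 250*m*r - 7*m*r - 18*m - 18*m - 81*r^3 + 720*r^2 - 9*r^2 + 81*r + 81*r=-2*m^3 + 22*m^2 - 36*m - 81*r^3 + r^2*(711 - 54*m) + r*(25*m^2 - 257*m + 162)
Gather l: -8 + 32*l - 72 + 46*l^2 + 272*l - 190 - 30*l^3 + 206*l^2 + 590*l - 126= -30*l^3 + 252*l^2 + 894*l - 396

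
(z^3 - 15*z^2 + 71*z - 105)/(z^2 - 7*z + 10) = (z^2 - 10*z + 21)/(z - 2)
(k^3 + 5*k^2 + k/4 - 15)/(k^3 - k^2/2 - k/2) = (-4*k^3 - 20*k^2 - k + 60)/(2*k*(-2*k^2 + k + 1))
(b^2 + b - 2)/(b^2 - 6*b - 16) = (b - 1)/(b - 8)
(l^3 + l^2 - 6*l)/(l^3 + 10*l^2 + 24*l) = (l^2 + l - 6)/(l^2 + 10*l + 24)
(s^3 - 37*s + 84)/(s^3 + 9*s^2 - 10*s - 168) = (s - 3)/(s + 6)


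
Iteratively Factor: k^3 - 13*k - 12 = (k - 4)*(k^2 + 4*k + 3) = (k - 4)*(k + 1)*(k + 3)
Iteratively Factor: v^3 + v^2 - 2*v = (v - 1)*(v^2 + 2*v) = (v - 1)*(v + 2)*(v)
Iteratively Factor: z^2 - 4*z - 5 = (z + 1)*(z - 5)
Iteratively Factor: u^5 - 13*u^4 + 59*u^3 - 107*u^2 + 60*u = (u - 5)*(u^4 - 8*u^3 + 19*u^2 - 12*u) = u*(u - 5)*(u^3 - 8*u^2 + 19*u - 12) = u*(u - 5)*(u - 3)*(u^2 - 5*u + 4) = u*(u - 5)*(u - 3)*(u - 1)*(u - 4)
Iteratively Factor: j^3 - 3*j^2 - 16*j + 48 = (j - 4)*(j^2 + j - 12) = (j - 4)*(j - 3)*(j + 4)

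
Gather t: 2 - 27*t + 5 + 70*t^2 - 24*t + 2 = 70*t^2 - 51*t + 9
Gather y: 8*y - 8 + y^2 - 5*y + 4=y^2 + 3*y - 4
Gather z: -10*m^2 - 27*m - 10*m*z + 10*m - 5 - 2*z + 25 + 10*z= -10*m^2 - 17*m + z*(8 - 10*m) + 20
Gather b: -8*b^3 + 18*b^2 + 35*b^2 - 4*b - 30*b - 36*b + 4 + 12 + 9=-8*b^3 + 53*b^2 - 70*b + 25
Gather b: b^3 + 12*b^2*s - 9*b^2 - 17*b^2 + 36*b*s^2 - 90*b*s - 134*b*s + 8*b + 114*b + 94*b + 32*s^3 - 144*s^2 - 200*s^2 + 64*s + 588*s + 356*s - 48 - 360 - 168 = b^3 + b^2*(12*s - 26) + b*(36*s^2 - 224*s + 216) + 32*s^3 - 344*s^2 + 1008*s - 576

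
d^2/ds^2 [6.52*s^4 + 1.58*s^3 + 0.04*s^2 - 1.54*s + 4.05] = 78.24*s^2 + 9.48*s + 0.08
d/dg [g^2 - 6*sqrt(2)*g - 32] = 2*g - 6*sqrt(2)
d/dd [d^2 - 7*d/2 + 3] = 2*d - 7/2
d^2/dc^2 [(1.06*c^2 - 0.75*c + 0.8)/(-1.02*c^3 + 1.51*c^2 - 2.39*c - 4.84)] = (-2.205648*c^6 + 4.6818*c^5 - 1.41433200000003*c^4 + 85.089254*c^3 - 113.558544*c^2 + 73.90716*c - 87.846472)/(1.061208*c^9 - 4.713012*c^8 + 14.436774*c^7 - 10.422811*c^6 - 10.900065*c^5 + 78.024951*c^4 - 19.468201*c^3 - 23.178276*c^2 + 167.961552*c + 113.379904)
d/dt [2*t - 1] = 2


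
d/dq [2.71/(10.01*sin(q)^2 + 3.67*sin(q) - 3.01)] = -(54.2542*sin(q) + 9.9457)*cos(q)/(10.01*sin(q)^2 + 3.67*sin(q) - 3.01)^2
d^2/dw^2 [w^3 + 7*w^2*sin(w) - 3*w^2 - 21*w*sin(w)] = -7*w^2*sin(w) + 21*w*sin(w) + 28*w*cos(w) + 6*w + 14*sin(w) - 42*cos(w) - 6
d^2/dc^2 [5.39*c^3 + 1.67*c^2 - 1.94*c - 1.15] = 32.34*c + 3.34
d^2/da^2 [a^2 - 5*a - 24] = 2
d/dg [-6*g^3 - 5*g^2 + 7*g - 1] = -18*g^2 - 10*g + 7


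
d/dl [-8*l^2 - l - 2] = -16*l - 1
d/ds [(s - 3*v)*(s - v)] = 2*s - 4*v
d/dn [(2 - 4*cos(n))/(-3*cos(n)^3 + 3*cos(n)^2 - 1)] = 2*(15*cos(n) - 15*cos(2*n)/2 + 3*cos(3*n) - 19/2)*sin(n)/(3*cos(n)^3 - 3*cos(n)^2 + 1)^2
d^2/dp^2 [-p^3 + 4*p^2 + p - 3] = 8 - 6*p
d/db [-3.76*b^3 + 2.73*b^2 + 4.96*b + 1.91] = -11.28*b^2 + 5.46*b + 4.96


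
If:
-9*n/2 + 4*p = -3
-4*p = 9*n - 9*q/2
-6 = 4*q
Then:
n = -5/18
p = -17/16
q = -3/2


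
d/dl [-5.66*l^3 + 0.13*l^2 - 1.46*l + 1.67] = -16.98*l^2 + 0.26*l - 1.46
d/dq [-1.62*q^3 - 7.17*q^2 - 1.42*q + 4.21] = -4.86*q^2 - 14.34*q - 1.42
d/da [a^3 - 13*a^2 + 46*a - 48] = 3*a^2 - 26*a + 46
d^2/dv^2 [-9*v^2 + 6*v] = -18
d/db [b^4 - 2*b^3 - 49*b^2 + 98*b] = 4*b^3 - 6*b^2 - 98*b + 98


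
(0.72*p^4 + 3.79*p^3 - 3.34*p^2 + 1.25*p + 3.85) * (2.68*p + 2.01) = 1.9296*p^5 + 11.6044*p^4 - 1.3333*p^3 - 3.3634*p^2 + 12.8305*p + 7.7385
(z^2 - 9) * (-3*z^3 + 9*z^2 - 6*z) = -3*z^5 + 9*z^4 + 21*z^3 - 81*z^2 + 54*z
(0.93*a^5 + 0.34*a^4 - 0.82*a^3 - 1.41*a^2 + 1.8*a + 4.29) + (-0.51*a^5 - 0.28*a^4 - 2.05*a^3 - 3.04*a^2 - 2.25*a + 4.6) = 0.42*a^5 + 0.06*a^4 - 2.87*a^3 - 4.45*a^2 - 0.45*a + 8.89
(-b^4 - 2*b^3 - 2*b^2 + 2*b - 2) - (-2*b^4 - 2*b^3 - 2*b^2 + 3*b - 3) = b^4 - b + 1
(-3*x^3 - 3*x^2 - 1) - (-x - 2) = -3*x^3 - 3*x^2 + x + 1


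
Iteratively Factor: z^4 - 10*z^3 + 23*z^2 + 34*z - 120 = (z - 4)*(z^3 - 6*z^2 - z + 30) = (z - 4)*(z - 3)*(z^2 - 3*z - 10) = (z - 4)*(z - 3)*(z + 2)*(z - 5)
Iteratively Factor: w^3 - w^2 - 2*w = (w + 1)*(w^2 - 2*w) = (w - 2)*(w + 1)*(w)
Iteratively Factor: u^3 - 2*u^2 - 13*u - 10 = (u - 5)*(u^2 + 3*u + 2) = (u - 5)*(u + 1)*(u + 2)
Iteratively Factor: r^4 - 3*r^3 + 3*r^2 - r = (r - 1)*(r^3 - 2*r^2 + r) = (r - 1)^2*(r^2 - r) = r*(r - 1)^2*(r - 1)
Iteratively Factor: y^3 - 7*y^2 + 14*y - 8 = (y - 1)*(y^2 - 6*y + 8) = (y - 4)*(y - 1)*(y - 2)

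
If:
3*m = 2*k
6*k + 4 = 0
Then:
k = -2/3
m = -4/9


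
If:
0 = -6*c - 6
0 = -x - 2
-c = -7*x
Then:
No Solution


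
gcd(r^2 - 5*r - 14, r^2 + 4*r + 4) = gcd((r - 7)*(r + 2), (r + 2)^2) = r + 2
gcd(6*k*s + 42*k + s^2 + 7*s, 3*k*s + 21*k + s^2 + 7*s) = s + 7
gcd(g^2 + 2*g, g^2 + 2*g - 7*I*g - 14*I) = g + 2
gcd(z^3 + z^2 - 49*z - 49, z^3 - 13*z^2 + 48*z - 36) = 1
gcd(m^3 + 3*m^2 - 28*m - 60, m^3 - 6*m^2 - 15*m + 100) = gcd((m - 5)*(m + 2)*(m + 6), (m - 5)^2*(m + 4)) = m - 5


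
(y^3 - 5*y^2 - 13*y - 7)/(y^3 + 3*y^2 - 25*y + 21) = (y^3 - 5*y^2 - 13*y - 7)/(y^3 + 3*y^2 - 25*y + 21)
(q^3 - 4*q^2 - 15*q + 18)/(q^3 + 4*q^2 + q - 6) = (q - 6)/(q + 2)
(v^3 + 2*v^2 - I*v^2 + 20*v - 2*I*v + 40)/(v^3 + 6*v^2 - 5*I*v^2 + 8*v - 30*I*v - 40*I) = (v + 4*I)/(v + 4)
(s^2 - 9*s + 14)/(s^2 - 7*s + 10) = (s - 7)/(s - 5)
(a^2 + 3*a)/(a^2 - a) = (a + 3)/(a - 1)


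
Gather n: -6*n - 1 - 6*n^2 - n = -6*n^2 - 7*n - 1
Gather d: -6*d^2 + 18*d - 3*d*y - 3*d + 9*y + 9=-6*d^2 + d*(15 - 3*y) + 9*y + 9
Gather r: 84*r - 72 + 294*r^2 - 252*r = 294*r^2 - 168*r - 72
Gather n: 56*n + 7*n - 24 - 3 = 63*n - 27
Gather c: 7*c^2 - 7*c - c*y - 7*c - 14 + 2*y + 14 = 7*c^2 + c*(-y - 14) + 2*y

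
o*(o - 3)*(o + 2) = o^3 - o^2 - 6*o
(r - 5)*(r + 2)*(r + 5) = r^3 + 2*r^2 - 25*r - 50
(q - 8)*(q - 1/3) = q^2 - 25*q/3 + 8/3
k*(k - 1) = k^2 - k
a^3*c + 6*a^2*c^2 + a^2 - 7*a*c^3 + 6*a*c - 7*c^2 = (a - c)*(a + 7*c)*(a*c + 1)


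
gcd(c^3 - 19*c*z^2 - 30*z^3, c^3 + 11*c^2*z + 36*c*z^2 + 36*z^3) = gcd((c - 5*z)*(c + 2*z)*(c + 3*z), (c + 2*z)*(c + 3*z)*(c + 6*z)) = c^2 + 5*c*z + 6*z^2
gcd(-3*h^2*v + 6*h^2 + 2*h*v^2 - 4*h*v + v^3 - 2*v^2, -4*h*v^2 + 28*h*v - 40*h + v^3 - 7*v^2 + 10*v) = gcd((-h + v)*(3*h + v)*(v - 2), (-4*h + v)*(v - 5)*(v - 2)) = v - 2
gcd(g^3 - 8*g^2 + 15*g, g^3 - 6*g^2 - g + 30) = g^2 - 8*g + 15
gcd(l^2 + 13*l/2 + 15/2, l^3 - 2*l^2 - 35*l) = l + 5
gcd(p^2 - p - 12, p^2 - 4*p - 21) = p + 3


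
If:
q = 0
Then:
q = 0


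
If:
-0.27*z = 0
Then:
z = 0.00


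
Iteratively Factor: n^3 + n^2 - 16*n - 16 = (n - 4)*(n^2 + 5*n + 4) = (n - 4)*(n + 1)*(n + 4)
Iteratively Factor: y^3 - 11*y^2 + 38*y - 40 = (y - 4)*(y^2 - 7*y + 10) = (y - 4)*(y - 2)*(y - 5)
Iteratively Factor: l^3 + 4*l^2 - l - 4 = (l + 1)*(l^2 + 3*l - 4) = (l - 1)*(l + 1)*(l + 4)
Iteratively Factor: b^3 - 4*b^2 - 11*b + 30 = (b + 3)*(b^2 - 7*b + 10) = (b - 5)*(b + 3)*(b - 2)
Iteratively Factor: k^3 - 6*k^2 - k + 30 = (k - 3)*(k^2 - 3*k - 10) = (k - 3)*(k + 2)*(k - 5)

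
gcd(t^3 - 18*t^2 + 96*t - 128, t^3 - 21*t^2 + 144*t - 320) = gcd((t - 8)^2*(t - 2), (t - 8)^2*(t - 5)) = t^2 - 16*t + 64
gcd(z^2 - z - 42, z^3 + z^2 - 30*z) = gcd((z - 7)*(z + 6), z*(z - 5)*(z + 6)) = z + 6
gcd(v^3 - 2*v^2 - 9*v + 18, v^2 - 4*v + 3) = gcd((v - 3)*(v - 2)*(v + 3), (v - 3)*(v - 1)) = v - 3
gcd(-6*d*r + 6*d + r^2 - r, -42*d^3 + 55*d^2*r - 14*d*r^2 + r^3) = -6*d + r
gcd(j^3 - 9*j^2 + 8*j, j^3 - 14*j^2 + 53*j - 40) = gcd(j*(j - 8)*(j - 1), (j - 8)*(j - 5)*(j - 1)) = j^2 - 9*j + 8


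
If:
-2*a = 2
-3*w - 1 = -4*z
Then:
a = -1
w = 4*z/3 - 1/3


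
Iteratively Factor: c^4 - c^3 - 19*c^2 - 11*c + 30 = (c - 1)*(c^3 - 19*c - 30) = (c - 1)*(c + 3)*(c^2 - 3*c - 10) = (c - 5)*(c - 1)*(c + 3)*(c + 2)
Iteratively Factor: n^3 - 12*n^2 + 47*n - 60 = (n - 3)*(n^2 - 9*n + 20) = (n - 4)*(n - 3)*(n - 5)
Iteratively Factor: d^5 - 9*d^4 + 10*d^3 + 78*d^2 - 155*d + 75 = (d - 5)*(d^4 - 4*d^3 - 10*d^2 + 28*d - 15) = (d - 5)^2*(d^3 + d^2 - 5*d + 3) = (d - 5)^2*(d + 3)*(d^2 - 2*d + 1) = (d - 5)^2*(d - 1)*(d + 3)*(d - 1)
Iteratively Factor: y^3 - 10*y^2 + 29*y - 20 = (y - 1)*(y^2 - 9*y + 20) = (y - 5)*(y - 1)*(y - 4)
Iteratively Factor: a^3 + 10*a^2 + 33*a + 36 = (a + 3)*(a^2 + 7*a + 12) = (a + 3)*(a + 4)*(a + 3)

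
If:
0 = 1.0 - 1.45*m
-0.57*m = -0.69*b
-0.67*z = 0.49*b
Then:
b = 0.57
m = 0.69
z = -0.42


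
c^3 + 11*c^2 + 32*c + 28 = (c + 2)^2*(c + 7)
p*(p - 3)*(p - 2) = p^3 - 5*p^2 + 6*p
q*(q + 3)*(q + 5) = q^3 + 8*q^2 + 15*q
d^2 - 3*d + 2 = (d - 2)*(d - 1)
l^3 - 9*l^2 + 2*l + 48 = (l - 8)*(l - 3)*(l + 2)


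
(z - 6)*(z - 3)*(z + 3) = z^3 - 6*z^2 - 9*z + 54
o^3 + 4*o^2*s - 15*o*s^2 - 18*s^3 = (o - 3*s)*(o + s)*(o + 6*s)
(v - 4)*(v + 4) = v^2 - 16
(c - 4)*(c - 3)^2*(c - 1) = c^4 - 11*c^3 + 43*c^2 - 69*c + 36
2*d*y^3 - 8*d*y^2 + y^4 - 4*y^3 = y^2*(2*d + y)*(y - 4)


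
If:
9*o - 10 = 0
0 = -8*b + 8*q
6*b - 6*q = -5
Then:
No Solution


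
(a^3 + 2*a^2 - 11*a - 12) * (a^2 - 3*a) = a^5 - a^4 - 17*a^3 + 21*a^2 + 36*a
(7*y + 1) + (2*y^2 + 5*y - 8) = 2*y^2 + 12*y - 7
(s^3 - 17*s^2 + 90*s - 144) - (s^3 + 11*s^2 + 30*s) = -28*s^2 + 60*s - 144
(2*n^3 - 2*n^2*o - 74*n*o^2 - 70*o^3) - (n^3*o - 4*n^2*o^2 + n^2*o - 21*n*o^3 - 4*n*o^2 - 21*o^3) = -n^3*o + 2*n^3 + 4*n^2*o^2 - 3*n^2*o + 21*n*o^3 - 70*n*o^2 - 49*o^3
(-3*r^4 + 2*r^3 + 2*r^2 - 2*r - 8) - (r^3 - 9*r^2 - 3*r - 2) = -3*r^4 + r^3 + 11*r^2 + r - 6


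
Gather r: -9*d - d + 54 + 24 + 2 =80 - 10*d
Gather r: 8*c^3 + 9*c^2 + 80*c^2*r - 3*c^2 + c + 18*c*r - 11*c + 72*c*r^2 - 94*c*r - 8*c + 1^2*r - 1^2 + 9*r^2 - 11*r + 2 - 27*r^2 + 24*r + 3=8*c^3 + 6*c^2 - 18*c + r^2*(72*c - 18) + r*(80*c^2 - 76*c + 14) + 4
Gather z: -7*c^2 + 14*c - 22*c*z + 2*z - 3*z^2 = -7*c^2 + 14*c - 3*z^2 + z*(2 - 22*c)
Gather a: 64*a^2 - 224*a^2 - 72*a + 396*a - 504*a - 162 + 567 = -160*a^2 - 180*a + 405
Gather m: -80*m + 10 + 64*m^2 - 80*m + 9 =64*m^2 - 160*m + 19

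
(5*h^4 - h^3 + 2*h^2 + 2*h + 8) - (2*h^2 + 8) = 5*h^4 - h^3 + 2*h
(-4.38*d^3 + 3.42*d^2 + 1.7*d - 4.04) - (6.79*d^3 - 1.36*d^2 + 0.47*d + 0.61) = -11.17*d^3 + 4.78*d^2 + 1.23*d - 4.65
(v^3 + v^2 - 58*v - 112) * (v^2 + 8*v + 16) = v^5 + 9*v^4 - 34*v^3 - 560*v^2 - 1824*v - 1792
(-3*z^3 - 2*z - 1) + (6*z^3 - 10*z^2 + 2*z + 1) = 3*z^3 - 10*z^2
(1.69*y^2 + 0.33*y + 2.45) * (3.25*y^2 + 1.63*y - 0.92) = 5.4925*y^4 + 3.8272*y^3 + 6.9456*y^2 + 3.6899*y - 2.254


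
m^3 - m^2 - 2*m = m*(m - 2)*(m + 1)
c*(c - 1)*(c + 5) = c^3 + 4*c^2 - 5*c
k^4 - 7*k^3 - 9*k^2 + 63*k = k*(k - 7)*(k - 3)*(k + 3)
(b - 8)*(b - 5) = b^2 - 13*b + 40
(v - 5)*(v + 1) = v^2 - 4*v - 5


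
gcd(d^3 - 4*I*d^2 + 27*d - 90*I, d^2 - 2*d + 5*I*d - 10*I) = d + 5*I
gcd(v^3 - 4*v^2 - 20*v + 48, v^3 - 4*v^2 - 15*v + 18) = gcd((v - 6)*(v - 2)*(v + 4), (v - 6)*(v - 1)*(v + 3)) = v - 6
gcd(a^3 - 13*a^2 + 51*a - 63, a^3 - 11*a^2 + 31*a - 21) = a^2 - 10*a + 21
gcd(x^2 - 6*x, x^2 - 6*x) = x^2 - 6*x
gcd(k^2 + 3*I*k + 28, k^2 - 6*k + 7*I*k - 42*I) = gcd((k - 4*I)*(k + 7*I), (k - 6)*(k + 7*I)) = k + 7*I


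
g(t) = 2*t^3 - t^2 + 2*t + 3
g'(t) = 6*t^2 - 2*t + 2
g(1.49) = 10.38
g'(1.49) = 12.34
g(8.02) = 986.42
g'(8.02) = 371.88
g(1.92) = 17.31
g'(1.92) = 20.28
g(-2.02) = -21.61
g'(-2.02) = 30.52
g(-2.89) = -59.41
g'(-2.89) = 57.89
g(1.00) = 6.00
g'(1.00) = 6.00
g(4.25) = 146.97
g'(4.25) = 101.88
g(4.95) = 230.97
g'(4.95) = 139.12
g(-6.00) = -477.00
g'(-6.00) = 230.00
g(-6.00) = -477.00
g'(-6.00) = 230.00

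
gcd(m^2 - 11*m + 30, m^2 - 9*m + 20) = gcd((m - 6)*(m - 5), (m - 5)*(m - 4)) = m - 5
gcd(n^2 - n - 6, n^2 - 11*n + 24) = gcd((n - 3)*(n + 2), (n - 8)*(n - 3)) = n - 3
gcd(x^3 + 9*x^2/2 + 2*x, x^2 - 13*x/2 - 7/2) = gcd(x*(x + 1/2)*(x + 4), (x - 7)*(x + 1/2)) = x + 1/2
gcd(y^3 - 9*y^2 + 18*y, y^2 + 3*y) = y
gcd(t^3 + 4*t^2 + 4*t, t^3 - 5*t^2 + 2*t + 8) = 1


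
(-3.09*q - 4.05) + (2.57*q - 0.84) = -0.52*q - 4.89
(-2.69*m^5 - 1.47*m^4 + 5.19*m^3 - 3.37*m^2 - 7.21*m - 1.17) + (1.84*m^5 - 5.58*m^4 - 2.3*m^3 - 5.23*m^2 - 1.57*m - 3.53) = -0.85*m^5 - 7.05*m^4 + 2.89*m^3 - 8.6*m^2 - 8.78*m - 4.7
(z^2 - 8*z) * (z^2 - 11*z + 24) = z^4 - 19*z^3 + 112*z^2 - 192*z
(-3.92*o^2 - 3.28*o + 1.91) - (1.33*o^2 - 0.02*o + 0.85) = -5.25*o^2 - 3.26*o + 1.06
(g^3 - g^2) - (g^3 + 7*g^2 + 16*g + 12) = -8*g^2 - 16*g - 12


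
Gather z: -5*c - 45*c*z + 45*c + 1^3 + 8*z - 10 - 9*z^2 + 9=40*c - 9*z^2 + z*(8 - 45*c)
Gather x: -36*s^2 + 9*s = -36*s^2 + 9*s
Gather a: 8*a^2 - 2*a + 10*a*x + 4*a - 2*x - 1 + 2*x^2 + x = 8*a^2 + a*(10*x + 2) + 2*x^2 - x - 1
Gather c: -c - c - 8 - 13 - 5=-2*c - 26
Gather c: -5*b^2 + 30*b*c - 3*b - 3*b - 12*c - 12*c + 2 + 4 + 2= -5*b^2 - 6*b + c*(30*b - 24) + 8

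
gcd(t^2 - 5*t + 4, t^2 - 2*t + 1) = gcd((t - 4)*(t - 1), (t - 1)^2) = t - 1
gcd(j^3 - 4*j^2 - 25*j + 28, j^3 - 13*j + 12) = j^2 + 3*j - 4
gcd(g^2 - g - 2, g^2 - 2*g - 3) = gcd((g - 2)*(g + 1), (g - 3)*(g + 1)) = g + 1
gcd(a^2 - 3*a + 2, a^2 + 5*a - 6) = a - 1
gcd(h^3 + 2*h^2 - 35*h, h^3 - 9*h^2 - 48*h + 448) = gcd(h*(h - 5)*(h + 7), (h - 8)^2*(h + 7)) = h + 7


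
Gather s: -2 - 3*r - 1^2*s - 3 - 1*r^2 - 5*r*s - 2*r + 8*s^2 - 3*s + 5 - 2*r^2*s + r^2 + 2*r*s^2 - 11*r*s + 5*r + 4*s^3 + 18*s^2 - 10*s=4*s^3 + s^2*(2*r + 26) + s*(-2*r^2 - 16*r - 14)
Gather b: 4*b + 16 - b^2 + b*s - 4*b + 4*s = -b^2 + b*s + 4*s + 16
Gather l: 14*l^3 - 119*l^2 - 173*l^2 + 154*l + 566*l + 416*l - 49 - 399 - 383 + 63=14*l^3 - 292*l^2 + 1136*l - 768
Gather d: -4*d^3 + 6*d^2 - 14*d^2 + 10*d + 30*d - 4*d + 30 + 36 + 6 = -4*d^3 - 8*d^2 + 36*d + 72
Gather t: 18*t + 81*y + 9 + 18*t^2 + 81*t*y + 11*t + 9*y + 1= 18*t^2 + t*(81*y + 29) + 90*y + 10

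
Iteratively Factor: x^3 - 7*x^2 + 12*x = (x - 4)*(x^2 - 3*x) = (x - 4)*(x - 3)*(x)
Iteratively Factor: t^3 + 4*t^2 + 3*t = (t + 1)*(t^2 + 3*t) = t*(t + 1)*(t + 3)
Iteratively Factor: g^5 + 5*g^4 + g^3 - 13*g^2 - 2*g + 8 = (g - 1)*(g^4 + 6*g^3 + 7*g^2 - 6*g - 8) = (g - 1)*(g + 2)*(g^3 + 4*g^2 - g - 4) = (g - 1)*(g + 1)*(g + 2)*(g^2 + 3*g - 4) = (g - 1)^2*(g + 1)*(g + 2)*(g + 4)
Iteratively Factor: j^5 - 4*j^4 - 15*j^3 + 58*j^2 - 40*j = (j - 2)*(j^4 - 2*j^3 - 19*j^2 + 20*j) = (j - 5)*(j - 2)*(j^3 + 3*j^2 - 4*j) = (j - 5)*(j - 2)*(j + 4)*(j^2 - j) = j*(j - 5)*(j - 2)*(j + 4)*(j - 1)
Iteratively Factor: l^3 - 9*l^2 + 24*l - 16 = (l - 1)*(l^2 - 8*l + 16) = (l - 4)*(l - 1)*(l - 4)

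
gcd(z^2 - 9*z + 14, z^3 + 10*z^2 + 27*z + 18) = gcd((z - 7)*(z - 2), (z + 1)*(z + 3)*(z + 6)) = 1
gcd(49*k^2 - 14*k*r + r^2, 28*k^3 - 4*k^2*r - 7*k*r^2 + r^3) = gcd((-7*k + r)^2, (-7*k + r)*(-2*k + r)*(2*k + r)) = -7*k + r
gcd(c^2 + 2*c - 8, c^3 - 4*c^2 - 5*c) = 1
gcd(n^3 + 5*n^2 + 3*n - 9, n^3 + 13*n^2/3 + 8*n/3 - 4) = n + 3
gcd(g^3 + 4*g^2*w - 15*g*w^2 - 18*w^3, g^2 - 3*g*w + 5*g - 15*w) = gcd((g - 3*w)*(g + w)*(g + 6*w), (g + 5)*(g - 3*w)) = -g + 3*w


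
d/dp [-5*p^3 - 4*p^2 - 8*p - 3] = -15*p^2 - 8*p - 8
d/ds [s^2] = 2*s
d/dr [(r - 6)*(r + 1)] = 2*r - 5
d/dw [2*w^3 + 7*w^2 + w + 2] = 6*w^2 + 14*w + 1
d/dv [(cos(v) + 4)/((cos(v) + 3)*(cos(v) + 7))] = (cos(v)^2 + 8*cos(v) + 19)*sin(v)/((cos(v) + 3)^2*(cos(v) + 7)^2)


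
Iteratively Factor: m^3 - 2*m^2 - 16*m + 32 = (m - 2)*(m^2 - 16) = (m - 4)*(m - 2)*(m + 4)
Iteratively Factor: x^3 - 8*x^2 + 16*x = (x)*(x^2 - 8*x + 16) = x*(x - 4)*(x - 4)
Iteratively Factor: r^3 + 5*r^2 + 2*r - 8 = (r - 1)*(r^2 + 6*r + 8) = (r - 1)*(r + 4)*(r + 2)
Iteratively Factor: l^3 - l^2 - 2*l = (l)*(l^2 - l - 2) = l*(l + 1)*(l - 2)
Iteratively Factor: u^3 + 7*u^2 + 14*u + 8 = (u + 4)*(u^2 + 3*u + 2) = (u + 1)*(u + 4)*(u + 2)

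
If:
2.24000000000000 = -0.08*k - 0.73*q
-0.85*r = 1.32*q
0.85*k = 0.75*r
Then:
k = 4.95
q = -3.61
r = 5.61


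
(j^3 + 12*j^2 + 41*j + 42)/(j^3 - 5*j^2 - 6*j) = (j^3 + 12*j^2 + 41*j + 42)/(j*(j^2 - 5*j - 6))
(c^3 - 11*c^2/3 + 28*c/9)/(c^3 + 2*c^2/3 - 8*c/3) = (c - 7/3)/(c + 2)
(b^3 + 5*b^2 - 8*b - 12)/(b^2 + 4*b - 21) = (b^3 + 5*b^2 - 8*b - 12)/(b^2 + 4*b - 21)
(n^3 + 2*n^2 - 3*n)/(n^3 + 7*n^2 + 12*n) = (n - 1)/(n + 4)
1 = 1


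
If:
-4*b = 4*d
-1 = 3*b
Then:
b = -1/3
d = 1/3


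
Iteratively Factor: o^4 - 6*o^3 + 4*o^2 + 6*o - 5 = (o - 1)*(o^3 - 5*o^2 - o + 5) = (o - 5)*(o - 1)*(o^2 - 1) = (o - 5)*(o - 1)^2*(o + 1)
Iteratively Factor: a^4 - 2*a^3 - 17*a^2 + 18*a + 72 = (a - 4)*(a^3 + 2*a^2 - 9*a - 18) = (a - 4)*(a + 3)*(a^2 - a - 6) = (a - 4)*(a - 3)*(a + 3)*(a + 2)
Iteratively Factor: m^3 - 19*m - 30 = (m - 5)*(m^2 + 5*m + 6) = (m - 5)*(m + 2)*(m + 3)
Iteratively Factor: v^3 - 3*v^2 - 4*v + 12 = (v - 2)*(v^2 - v - 6) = (v - 2)*(v + 2)*(v - 3)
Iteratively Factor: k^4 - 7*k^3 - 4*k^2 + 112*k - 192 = (k + 4)*(k^3 - 11*k^2 + 40*k - 48) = (k - 3)*(k + 4)*(k^2 - 8*k + 16) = (k - 4)*(k - 3)*(k + 4)*(k - 4)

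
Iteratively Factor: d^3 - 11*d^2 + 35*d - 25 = (d - 1)*(d^2 - 10*d + 25) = (d - 5)*(d - 1)*(d - 5)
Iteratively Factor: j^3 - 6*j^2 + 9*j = (j - 3)*(j^2 - 3*j) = j*(j - 3)*(j - 3)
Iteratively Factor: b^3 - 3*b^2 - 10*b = (b - 5)*(b^2 + 2*b) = (b - 5)*(b + 2)*(b)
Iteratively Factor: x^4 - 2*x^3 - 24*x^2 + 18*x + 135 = (x + 3)*(x^3 - 5*x^2 - 9*x + 45) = (x + 3)^2*(x^2 - 8*x + 15) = (x - 3)*(x + 3)^2*(x - 5)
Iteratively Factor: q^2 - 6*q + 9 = (q - 3)*(q - 3)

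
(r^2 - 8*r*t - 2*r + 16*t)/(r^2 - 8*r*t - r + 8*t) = (r - 2)/(r - 1)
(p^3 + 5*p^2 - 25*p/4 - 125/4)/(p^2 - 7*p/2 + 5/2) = (2*p^2 + 15*p + 25)/(2*(p - 1))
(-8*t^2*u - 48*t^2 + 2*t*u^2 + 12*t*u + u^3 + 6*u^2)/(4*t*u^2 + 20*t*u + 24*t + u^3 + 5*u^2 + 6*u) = (-2*t*u - 12*t + u^2 + 6*u)/(u^2 + 5*u + 6)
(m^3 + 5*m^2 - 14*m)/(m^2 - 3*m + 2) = m*(m + 7)/(m - 1)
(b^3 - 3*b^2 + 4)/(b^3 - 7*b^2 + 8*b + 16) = (b^2 - 4*b + 4)/(b^2 - 8*b + 16)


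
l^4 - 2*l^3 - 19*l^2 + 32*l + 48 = (l - 4)*(l - 3)*(l + 1)*(l + 4)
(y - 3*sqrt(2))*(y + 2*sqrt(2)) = y^2 - sqrt(2)*y - 12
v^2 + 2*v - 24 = (v - 4)*(v + 6)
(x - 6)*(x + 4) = x^2 - 2*x - 24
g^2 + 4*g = g*(g + 4)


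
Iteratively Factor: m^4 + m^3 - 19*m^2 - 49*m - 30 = (m + 1)*(m^3 - 19*m - 30) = (m - 5)*(m + 1)*(m^2 + 5*m + 6) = (m - 5)*(m + 1)*(m + 2)*(m + 3)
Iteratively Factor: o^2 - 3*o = (o)*(o - 3)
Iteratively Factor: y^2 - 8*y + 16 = (y - 4)*(y - 4)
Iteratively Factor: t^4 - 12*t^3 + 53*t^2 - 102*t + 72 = (t - 4)*(t^3 - 8*t^2 + 21*t - 18) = (t - 4)*(t - 3)*(t^2 - 5*t + 6) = (t - 4)*(t - 3)*(t - 2)*(t - 3)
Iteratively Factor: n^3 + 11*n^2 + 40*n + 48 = (n + 4)*(n^2 + 7*n + 12) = (n + 3)*(n + 4)*(n + 4)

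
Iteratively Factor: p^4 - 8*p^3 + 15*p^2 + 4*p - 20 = (p - 2)*(p^3 - 6*p^2 + 3*p + 10) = (p - 2)*(p + 1)*(p^2 - 7*p + 10) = (p - 2)^2*(p + 1)*(p - 5)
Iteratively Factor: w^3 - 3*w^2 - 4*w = (w - 4)*(w^2 + w) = (w - 4)*(w + 1)*(w)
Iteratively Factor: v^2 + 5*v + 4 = (v + 1)*(v + 4)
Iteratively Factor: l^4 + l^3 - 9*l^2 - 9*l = (l - 3)*(l^3 + 4*l^2 + 3*l) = (l - 3)*(l + 3)*(l^2 + l) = l*(l - 3)*(l + 3)*(l + 1)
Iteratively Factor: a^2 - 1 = (a - 1)*(a + 1)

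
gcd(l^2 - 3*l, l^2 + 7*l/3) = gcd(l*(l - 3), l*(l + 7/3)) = l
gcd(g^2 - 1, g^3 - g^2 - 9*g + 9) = g - 1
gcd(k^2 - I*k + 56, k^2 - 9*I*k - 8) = k - 8*I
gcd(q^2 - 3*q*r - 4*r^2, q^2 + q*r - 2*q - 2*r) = q + r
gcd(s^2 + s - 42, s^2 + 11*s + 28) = s + 7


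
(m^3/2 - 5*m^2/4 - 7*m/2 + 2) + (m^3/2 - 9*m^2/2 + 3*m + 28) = m^3 - 23*m^2/4 - m/2 + 30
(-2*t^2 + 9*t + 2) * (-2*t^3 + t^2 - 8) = 4*t^5 - 20*t^4 + 5*t^3 + 18*t^2 - 72*t - 16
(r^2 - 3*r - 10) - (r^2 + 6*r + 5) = -9*r - 15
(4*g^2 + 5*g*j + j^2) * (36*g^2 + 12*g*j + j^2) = 144*g^4 + 228*g^3*j + 100*g^2*j^2 + 17*g*j^3 + j^4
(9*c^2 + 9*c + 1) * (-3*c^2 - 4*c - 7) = -27*c^4 - 63*c^3 - 102*c^2 - 67*c - 7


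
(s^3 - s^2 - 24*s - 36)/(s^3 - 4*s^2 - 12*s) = (s + 3)/s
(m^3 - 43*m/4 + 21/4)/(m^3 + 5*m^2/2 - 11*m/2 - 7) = (m^2 - 7*m/2 + 3/2)/(m^2 - m - 2)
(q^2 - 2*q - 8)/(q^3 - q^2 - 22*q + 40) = (q + 2)/(q^2 + 3*q - 10)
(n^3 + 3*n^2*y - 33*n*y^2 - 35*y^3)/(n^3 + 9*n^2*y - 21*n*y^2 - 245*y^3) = (n + y)/(n + 7*y)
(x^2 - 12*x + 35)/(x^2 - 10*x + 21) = (x - 5)/(x - 3)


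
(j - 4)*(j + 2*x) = j^2 + 2*j*x - 4*j - 8*x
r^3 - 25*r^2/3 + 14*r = r*(r - 6)*(r - 7/3)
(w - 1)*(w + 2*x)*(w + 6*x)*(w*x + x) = w^4*x + 8*w^3*x^2 + 12*w^2*x^3 - w^2*x - 8*w*x^2 - 12*x^3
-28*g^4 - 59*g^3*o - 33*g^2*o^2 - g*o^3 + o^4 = (-7*g + o)*(g + o)^2*(4*g + o)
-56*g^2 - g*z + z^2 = (-8*g + z)*(7*g + z)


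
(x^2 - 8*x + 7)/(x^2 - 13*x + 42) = (x - 1)/(x - 6)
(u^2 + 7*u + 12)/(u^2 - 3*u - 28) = (u + 3)/(u - 7)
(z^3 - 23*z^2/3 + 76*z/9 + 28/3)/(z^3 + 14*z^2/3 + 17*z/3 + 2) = (z^2 - 25*z/3 + 14)/(z^2 + 4*z + 3)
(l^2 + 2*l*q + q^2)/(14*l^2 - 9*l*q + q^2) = (l^2 + 2*l*q + q^2)/(14*l^2 - 9*l*q + q^2)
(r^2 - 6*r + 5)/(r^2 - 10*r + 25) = (r - 1)/(r - 5)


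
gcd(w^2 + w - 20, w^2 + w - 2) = 1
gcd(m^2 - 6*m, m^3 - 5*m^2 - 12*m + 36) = m - 6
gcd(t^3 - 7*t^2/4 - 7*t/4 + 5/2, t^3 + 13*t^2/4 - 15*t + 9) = t - 2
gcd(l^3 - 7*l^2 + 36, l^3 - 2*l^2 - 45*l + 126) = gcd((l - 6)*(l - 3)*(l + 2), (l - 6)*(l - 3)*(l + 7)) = l^2 - 9*l + 18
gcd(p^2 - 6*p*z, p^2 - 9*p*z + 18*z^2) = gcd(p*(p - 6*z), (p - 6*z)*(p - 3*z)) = -p + 6*z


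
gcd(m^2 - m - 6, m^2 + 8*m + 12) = m + 2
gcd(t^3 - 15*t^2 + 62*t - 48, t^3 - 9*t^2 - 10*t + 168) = t - 6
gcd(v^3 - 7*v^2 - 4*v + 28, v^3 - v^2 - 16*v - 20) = v + 2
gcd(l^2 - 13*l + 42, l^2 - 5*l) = 1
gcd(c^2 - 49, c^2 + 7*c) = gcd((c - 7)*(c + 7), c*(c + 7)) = c + 7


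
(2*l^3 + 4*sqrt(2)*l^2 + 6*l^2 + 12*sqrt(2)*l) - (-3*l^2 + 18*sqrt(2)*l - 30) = 2*l^3 + 4*sqrt(2)*l^2 + 9*l^2 - 6*sqrt(2)*l + 30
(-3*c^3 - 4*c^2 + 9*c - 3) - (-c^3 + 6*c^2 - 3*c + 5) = -2*c^3 - 10*c^2 + 12*c - 8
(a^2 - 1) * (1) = a^2 - 1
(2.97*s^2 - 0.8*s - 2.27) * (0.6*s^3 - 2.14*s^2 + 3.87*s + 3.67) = 1.782*s^5 - 6.8358*s^4 + 11.8439*s^3 + 12.6617*s^2 - 11.7209*s - 8.3309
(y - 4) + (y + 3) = 2*y - 1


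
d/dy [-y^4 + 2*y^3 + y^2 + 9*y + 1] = -4*y^3 + 6*y^2 + 2*y + 9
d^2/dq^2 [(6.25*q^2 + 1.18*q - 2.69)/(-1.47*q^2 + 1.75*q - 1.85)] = (1.4210854715202e-14*q^4 - 37.255974*q^3 + 136.858176*q^2 - 22.26609*q - 48.57641)/(3.176523*q^6 - 11.344725*q^5 + 25.49862*q^4 - 33.914125*q^3 + 32.0901*q^2 - 17.968125*q + 6.331625)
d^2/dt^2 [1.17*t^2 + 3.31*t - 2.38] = 2.34000000000000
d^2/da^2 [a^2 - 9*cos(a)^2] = 20 - 36*sin(a)^2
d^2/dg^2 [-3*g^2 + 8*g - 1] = -6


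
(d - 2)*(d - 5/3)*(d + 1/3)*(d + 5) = d^4 + 5*d^3/3 - 131*d^2/9 + 35*d/3 + 50/9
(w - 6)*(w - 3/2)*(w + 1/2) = w^3 - 7*w^2 + 21*w/4 + 9/2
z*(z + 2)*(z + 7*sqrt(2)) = z^3 + 2*z^2 + 7*sqrt(2)*z^2 + 14*sqrt(2)*z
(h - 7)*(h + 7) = h^2 - 49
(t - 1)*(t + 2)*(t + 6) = t^3 + 7*t^2 + 4*t - 12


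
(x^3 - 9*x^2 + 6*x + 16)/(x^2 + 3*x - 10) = (x^2 - 7*x - 8)/(x + 5)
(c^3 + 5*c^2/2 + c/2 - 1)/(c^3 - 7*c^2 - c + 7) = (c^2 + 3*c/2 - 1)/(c^2 - 8*c + 7)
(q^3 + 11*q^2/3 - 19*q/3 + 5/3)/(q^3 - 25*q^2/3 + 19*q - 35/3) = (3*q^2 + 14*q - 5)/(3*q^2 - 22*q + 35)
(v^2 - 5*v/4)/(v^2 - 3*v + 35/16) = 4*v/(4*v - 7)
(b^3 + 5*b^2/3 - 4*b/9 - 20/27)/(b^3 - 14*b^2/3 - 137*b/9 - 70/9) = (b - 2/3)/(b - 7)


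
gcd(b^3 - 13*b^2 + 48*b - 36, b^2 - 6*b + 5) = b - 1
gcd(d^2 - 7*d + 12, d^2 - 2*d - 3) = d - 3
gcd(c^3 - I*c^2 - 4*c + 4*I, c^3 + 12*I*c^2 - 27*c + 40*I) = c - I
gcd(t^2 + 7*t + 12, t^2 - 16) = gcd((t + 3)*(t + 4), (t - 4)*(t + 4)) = t + 4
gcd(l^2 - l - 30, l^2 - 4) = 1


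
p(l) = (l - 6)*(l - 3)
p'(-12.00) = -33.00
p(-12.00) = 270.00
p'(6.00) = 3.00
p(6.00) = 0.00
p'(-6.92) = -22.84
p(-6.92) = 128.17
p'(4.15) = -0.70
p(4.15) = -2.13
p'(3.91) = -1.18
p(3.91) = -1.90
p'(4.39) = -0.22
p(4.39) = -2.24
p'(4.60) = 0.20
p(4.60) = -2.24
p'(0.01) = -8.98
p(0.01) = 17.91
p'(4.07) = -0.86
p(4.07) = -2.07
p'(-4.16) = -17.32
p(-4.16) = 72.75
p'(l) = 2*l - 9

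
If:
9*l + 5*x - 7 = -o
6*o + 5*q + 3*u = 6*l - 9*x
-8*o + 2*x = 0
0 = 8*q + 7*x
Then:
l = 7/9 - 7*x/12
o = x/4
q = -7*x/8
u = 14/9 - 77*x/24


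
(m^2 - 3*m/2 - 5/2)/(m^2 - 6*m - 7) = (m - 5/2)/(m - 7)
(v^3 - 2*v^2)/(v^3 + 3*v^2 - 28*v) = v*(v - 2)/(v^2 + 3*v - 28)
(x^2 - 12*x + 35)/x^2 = 1 - 12/x + 35/x^2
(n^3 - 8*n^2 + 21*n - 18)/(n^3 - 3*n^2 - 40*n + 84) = (n^2 - 6*n + 9)/(n^2 - n - 42)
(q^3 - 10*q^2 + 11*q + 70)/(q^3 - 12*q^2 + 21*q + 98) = (q - 5)/(q - 7)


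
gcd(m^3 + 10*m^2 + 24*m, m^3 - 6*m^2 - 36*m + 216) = m + 6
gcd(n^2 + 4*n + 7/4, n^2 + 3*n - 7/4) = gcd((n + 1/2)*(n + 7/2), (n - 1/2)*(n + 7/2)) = n + 7/2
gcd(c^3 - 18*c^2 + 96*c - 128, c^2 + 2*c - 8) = c - 2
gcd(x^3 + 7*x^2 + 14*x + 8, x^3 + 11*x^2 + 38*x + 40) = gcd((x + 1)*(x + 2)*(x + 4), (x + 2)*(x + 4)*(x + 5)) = x^2 + 6*x + 8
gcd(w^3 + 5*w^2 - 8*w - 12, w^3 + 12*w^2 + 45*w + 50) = 1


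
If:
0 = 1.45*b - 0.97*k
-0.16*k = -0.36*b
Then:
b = 0.00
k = 0.00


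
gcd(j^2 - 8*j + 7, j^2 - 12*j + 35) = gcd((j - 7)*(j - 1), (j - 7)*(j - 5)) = j - 7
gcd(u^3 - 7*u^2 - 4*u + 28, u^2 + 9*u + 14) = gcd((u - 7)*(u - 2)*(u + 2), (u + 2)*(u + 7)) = u + 2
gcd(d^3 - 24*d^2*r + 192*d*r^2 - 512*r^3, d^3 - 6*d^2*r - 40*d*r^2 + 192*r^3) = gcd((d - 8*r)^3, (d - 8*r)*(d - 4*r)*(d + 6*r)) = -d + 8*r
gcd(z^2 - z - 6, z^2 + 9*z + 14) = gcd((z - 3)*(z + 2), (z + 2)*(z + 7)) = z + 2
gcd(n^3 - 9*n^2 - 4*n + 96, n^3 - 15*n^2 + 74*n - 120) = n - 4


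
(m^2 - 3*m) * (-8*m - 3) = -8*m^3 + 21*m^2 + 9*m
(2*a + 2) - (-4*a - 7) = 6*a + 9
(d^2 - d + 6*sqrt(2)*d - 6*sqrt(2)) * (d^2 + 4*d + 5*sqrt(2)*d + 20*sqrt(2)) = d^4 + 3*d^3 + 11*sqrt(2)*d^3 + 33*sqrt(2)*d^2 + 56*d^2 - 44*sqrt(2)*d + 180*d - 240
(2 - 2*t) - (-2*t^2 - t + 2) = 2*t^2 - t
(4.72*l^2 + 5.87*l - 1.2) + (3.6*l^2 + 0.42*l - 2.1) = 8.32*l^2 + 6.29*l - 3.3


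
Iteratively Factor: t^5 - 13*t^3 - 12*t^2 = (t + 3)*(t^4 - 3*t^3 - 4*t^2) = t*(t + 3)*(t^3 - 3*t^2 - 4*t) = t*(t - 4)*(t + 3)*(t^2 + t) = t*(t - 4)*(t + 1)*(t + 3)*(t)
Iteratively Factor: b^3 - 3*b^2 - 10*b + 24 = (b - 2)*(b^2 - b - 12) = (b - 2)*(b + 3)*(b - 4)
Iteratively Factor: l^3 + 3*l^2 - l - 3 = (l + 3)*(l^2 - 1) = (l - 1)*(l + 3)*(l + 1)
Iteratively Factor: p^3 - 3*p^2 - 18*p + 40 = (p - 5)*(p^2 + 2*p - 8) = (p - 5)*(p - 2)*(p + 4)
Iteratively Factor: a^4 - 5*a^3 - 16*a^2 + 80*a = (a - 4)*(a^3 - a^2 - 20*a) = a*(a - 4)*(a^2 - a - 20) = a*(a - 5)*(a - 4)*(a + 4)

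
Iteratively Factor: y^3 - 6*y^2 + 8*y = (y)*(y^2 - 6*y + 8) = y*(y - 4)*(y - 2)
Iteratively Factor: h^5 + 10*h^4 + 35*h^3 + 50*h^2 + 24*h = (h + 4)*(h^4 + 6*h^3 + 11*h^2 + 6*h) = (h + 1)*(h + 4)*(h^3 + 5*h^2 + 6*h) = (h + 1)*(h + 3)*(h + 4)*(h^2 + 2*h) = (h + 1)*(h + 2)*(h + 3)*(h + 4)*(h)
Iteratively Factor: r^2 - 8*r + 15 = (r - 3)*(r - 5)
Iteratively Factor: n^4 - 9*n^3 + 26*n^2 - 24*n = (n)*(n^3 - 9*n^2 + 26*n - 24) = n*(n - 2)*(n^2 - 7*n + 12) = n*(n - 4)*(n - 2)*(n - 3)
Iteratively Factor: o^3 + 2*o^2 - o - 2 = (o + 1)*(o^2 + o - 2) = (o - 1)*(o + 1)*(o + 2)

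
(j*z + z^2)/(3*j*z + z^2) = (j + z)/(3*j + z)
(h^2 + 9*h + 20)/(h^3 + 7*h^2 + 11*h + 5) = (h + 4)/(h^2 + 2*h + 1)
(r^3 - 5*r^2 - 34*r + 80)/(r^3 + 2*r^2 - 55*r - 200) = (r - 2)/(r + 5)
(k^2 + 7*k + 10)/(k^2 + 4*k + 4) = (k + 5)/(k + 2)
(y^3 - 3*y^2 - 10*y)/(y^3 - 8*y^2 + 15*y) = (y + 2)/(y - 3)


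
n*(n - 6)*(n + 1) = n^3 - 5*n^2 - 6*n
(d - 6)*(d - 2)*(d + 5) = d^3 - 3*d^2 - 28*d + 60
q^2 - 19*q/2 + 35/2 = (q - 7)*(q - 5/2)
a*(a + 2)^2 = a^3 + 4*a^2 + 4*a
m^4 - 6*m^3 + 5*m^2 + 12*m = m*(m - 4)*(m - 3)*(m + 1)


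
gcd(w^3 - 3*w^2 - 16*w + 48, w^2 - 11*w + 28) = w - 4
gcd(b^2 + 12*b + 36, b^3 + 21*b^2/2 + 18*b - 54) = b^2 + 12*b + 36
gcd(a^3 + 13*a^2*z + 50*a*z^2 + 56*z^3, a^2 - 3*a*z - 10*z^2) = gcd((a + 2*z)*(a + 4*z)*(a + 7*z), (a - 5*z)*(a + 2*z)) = a + 2*z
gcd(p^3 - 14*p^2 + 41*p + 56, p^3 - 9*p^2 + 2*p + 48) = p - 8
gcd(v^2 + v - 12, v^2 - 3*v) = v - 3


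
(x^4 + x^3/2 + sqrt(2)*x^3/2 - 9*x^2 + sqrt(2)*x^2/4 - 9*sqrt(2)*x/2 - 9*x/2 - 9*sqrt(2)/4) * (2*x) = 2*x^5 + x^4 + sqrt(2)*x^4 - 18*x^3 + sqrt(2)*x^3/2 - 9*sqrt(2)*x^2 - 9*x^2 - 9*sqrt(2)*x/2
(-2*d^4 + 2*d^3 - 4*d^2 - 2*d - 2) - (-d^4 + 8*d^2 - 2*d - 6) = -d^4 + 2*d^3 - 12*d^2 + 4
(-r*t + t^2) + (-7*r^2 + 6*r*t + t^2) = -7*r^2 + 5*r*t + 2*t^2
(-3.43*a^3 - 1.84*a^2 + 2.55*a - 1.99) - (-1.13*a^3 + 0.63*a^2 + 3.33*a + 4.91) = -2.3*a^3 - 2.47*a^2 - 0.78*a - 6.9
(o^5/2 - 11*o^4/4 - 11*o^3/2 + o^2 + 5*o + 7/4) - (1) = o^5/2 - 11*o^4/4 - 11*o^3/2 + o^2 + 5*o + 3/4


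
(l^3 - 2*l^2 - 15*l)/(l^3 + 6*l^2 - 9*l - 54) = l*(l - 5)/(l^2 + 3*l - 18)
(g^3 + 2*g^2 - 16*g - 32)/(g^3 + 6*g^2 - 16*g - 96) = (g + 2)/(g + 6)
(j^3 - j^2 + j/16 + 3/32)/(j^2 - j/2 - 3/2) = (-32*j^3 + 32*j^2 - 2*j - 3)/(16*(-2*j^2 + j + 3))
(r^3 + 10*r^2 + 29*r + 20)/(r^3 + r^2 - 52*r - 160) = (r + 1)/(r - 8)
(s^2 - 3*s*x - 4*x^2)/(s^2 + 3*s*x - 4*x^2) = (s^2 - 3*s*x - 4*x^2)/(s^2 + 3*s*x - 4*x^2)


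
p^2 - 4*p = p*(p - 4)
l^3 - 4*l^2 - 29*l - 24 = (l - 8)*(l + 1)*(l + 3)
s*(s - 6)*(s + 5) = s^3 - s^2 - 30*s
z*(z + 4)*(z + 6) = z^3 + 10*z^2 + 24*z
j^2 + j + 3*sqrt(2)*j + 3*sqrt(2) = (j + 1)*(j + 3*sqrt(2))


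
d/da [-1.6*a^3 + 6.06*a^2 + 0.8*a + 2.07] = -4.8*a^2 + 12.12*a + 0.8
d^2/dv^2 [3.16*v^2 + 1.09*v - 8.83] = 6.32000000000000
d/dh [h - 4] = 1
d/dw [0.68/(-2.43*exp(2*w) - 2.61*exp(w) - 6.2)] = (3.3048*exp(w) + 1.7748)*exp(w)/(2.43*exp(2*w) + 2.61*exp(w) + 6.2)^2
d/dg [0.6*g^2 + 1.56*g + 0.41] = 1.2*g + 1.56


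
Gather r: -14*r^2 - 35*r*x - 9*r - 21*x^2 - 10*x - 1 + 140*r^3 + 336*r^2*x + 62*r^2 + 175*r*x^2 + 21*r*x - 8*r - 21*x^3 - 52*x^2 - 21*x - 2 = 140*r^3 + r^2*(336*x + 48) + r*(175*x^2 - 14*x - 17) - 21*x^3 - 73*x^2 - 31*x - 3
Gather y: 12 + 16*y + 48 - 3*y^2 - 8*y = -3*y^2 + 8*y + 60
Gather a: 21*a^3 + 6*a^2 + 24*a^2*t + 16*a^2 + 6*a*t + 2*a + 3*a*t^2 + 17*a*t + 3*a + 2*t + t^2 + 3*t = 21*a^3 + a^2*(24*t + 22) + a*(3*t^2 + 23*t + 5) + t^2 + 5*t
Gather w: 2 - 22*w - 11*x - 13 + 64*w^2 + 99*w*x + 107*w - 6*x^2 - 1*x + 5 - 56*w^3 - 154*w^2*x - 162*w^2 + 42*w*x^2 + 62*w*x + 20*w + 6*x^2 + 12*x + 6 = -56*w^3 + w^2*(-154*x - 98) + w*(42*x^2 + 161*x + 105)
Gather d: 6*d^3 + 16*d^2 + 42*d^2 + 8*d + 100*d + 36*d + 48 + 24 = 6*d^3 + 58*d^2 + 144*d + 72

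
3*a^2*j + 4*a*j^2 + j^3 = j*(a + j)*(3*a + j)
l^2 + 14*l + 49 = (l + 7)^2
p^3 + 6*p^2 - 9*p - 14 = (p - 2)*(p + 1)*(p + 7)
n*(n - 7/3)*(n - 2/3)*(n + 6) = n^4 + 3*n^3 - 148*n^2/9 + 28*n/3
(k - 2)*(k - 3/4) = k^2 - 11*k/4 + 3/2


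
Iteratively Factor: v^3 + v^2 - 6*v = (v - 2)*(v^2 + 3*v) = v*(v - 2)*(v + 3)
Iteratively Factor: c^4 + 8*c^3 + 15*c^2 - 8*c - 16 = (c + 1)*(c^3 + 7*c^2 + 8*c - 16) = (c + 1)*(c + 4)*(c^2 + 3*c - 4) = (c - 1)*(c + 1)*(c + 4)*(c + 4)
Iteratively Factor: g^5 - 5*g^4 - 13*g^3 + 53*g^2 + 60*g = (g - 4)*(g^4 - g^3 - 17*g^2 - 15*g) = (g - 5)*(g - 4)*(g^3 + 4*g^2 + 3*g) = (g - 5)*(g - 4)*(g + 3)*(g^2 + g) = g*(g - 5)*(g - 4)*(g + 3)*(g + 1)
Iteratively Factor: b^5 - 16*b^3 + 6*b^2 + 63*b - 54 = (b + 3)*(b^4 - 3*b^3 - 7*b^2 + 27*b - 18) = (b - 2)*(b + 3)*(b^3 - b^2 - 9*b + 9) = (b - 3)*(b - 2)*(b + 3)*(b^2 + 2*b - 3) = (b - 3)*(b - 2)*(b + 3)^2*(b - 1)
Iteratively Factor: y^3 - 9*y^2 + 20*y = (y - 5)*(y^2 - 4*y) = y*(y - 5)*(y - 4)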